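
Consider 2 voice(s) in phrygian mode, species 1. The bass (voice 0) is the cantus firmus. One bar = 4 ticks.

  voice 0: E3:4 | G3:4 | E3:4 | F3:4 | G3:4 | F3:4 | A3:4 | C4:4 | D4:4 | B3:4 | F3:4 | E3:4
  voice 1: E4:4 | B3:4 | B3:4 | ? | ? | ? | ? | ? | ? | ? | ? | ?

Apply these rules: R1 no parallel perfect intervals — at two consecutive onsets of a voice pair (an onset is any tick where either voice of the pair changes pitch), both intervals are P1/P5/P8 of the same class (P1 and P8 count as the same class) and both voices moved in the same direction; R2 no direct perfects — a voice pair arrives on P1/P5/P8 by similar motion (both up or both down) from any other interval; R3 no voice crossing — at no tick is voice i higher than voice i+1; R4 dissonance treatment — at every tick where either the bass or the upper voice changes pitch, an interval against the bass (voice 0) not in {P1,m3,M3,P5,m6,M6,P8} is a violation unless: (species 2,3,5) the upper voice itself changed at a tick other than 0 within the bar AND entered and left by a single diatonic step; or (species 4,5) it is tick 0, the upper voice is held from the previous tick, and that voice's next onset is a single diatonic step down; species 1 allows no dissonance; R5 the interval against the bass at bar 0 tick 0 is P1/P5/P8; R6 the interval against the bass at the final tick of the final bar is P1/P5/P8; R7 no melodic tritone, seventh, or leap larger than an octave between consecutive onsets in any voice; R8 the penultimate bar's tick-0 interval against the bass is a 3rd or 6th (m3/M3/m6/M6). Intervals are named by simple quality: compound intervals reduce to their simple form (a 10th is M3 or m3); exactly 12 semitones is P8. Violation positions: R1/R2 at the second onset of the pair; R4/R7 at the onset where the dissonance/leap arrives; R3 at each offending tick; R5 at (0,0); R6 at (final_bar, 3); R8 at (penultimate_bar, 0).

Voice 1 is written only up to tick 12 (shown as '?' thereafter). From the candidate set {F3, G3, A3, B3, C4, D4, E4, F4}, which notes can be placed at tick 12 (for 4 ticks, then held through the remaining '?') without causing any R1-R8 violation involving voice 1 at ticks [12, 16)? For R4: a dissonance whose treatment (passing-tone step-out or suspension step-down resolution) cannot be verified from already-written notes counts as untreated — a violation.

F3: violates R7
G3: violates R4
A3: legal
B3: violates R4
C4: violates R1
D4: legal
E4: violates R4
F4: violates R2,R7

{A3, D4}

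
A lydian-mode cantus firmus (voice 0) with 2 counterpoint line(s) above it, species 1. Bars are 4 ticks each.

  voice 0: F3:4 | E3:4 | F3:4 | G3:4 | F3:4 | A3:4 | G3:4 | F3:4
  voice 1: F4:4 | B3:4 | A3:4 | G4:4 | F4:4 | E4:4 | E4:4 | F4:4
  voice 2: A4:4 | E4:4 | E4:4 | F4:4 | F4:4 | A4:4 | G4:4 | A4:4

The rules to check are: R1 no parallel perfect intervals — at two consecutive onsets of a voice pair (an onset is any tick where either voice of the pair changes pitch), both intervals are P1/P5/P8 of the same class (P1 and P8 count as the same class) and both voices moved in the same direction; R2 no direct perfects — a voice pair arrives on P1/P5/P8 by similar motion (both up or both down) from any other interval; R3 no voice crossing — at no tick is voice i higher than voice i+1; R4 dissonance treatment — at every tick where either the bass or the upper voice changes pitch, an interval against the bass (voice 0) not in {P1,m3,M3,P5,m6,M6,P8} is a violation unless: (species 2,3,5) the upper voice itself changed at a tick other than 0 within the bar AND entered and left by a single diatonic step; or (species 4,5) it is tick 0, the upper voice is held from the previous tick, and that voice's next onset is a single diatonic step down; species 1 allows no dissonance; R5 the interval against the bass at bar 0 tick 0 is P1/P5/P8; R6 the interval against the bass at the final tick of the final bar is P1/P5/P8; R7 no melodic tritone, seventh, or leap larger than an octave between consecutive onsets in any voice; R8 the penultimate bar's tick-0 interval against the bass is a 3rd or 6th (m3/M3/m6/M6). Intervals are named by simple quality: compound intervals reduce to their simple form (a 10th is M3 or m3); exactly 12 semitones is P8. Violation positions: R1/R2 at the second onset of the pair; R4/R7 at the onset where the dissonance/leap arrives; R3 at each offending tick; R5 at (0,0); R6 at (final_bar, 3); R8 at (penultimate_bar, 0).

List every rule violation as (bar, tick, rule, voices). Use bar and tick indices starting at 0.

bar 0: v0=F3 v1=F4 v2=A4 downbeat M3
bar 1: v0=E3 v1=B3 v2=E4 downbeat P8
bar 2: v0=F3 v1=A3 v2=E4 downbeat M7
bar 3: v0=G3 v1=G4 v2=F4 downbeat m7
bar 4: v0=F3 v1=F4 v2=F4 downbeat P8
bar 5: v0=A3 v1=E4 v2=A4 downbeat P8
bar 6: v0=G3 v1=E4 v2=G4 downbeat P8
bar 7: v0=F3 v1=F4 v2=A4 downbeat M3
  -> R5 @ bar 0 tick 0 v(0, 2): opens on M3
  -> R2 @ bar 1 tick 0 v(0, 1): F3/F4 P8 -> E3/B3 P5 similar
  -> R2 @ bar 1 tick 0 v(0, 2): F3/A4 M3 -> E3/E4 P8 similar
  -> R7 @ bar 1 tick 0 v(1,): F4->B3 leap 6st
  -> R4 @ bar 2 tick 0 v(0, 2): F3/E4 M7 untreated
  -> R2 @ bar 3 tick 0 v(0, 1): F3/A3 M3 -> G3/G4 P8 similar
  -> R3 @ bar 3 tick 0 v(1, 2): G4 above F4
  -> R4 @ bar 3 tick 0 v(0, 2): G3/F4 m7 untreated
  -> R7 @ bar 3 tick 0 v(1,): A3->G4 leap 10st
  -> R3 @ bar 3 tick 1 v(1, 2): G4 above F4
  -> R3 @ bar 3 tick 2 v(1, 2): G4 above F4
  -> R3 @ bar 3 tick 3 v(1, 2): G4 above F4
  -> R1 @ bar 4 tick 0 v(0, 1): G3/G4 P8 -> F3/F4 P8 similar
  -> R1 @ bar 5 tick 0 v(0, 2): F3/F4 P8 -> A3/A4 P8 similar
  -> R1 @ bar 6 tick 0 v(0, 2): A3/A4 P8 -> G3/G4 P8 similar
  -> R8 @ bar 6 tick 0 v(0, 2): penult P8 not 3rd/6th
  -> R6 @ bar 7 tick 3 v(0, 2): closes on M3

(0, 0, R5, (0, 2))
(1, 0, R2, (0, 1))
(1, 0, R2, (0, 2))
(1, 0, R7, (1,))
(2, 0, R4, (0, 2))
(3, 0, R2, (0, 1))
(3, 0, R3, (1, 2))
(3, 0, R4, (0, 2))
(3, 0, R7, (1,))
(3, 1, R3, (1, 2))
(3, 2, R3, (1, 2))
(3, 3, R3, (1, 2))
(4, 0, R1, (0, 1))
(5, 0, R1, (0, 2))
(6, 0, R1, (0, 2))
(6, 0, R8, (0, 2))
(7, 3, R6, (0, 2))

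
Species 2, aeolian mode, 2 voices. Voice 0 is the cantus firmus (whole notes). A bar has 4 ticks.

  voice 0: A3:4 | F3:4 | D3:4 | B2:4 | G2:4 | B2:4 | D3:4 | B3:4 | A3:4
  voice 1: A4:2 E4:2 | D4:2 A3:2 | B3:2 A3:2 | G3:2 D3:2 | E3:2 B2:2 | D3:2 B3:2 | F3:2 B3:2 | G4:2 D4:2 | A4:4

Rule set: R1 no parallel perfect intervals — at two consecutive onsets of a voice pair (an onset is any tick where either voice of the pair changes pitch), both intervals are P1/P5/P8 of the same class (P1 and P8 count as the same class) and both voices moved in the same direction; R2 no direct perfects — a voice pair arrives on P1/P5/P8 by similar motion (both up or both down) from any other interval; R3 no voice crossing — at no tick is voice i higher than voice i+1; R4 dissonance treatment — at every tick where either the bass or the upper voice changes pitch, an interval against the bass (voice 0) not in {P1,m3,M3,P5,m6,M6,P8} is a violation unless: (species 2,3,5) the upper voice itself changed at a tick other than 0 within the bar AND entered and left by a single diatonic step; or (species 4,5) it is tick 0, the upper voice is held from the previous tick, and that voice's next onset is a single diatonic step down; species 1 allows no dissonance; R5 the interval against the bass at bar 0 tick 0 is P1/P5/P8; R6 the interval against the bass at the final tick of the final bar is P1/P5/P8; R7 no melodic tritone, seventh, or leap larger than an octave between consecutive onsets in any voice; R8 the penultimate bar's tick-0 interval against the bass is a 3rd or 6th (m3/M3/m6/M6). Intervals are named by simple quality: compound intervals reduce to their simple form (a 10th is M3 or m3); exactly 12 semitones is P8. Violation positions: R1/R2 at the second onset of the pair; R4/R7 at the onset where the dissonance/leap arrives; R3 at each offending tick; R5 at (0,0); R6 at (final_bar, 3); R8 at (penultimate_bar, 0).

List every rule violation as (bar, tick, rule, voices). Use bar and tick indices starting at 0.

(6, 0, R7, (1,))
(6, 2, R7, (1,))

bar 0: v0=A3 v1=A4 downbeat P8
bar 1: v0=F3 v1=D4 downbeat M6
bar 2: v0=D3 v1=B3 downbeat M6
bar 3: v0=B2 v1=G3 downbeat m6
bar 4: v0=G2 v1=E3 downbeat M6
bar 5: v0=B2 v1=D3 downbeat m3
bar 6: v0=D3 v1=F3 downbeat m3
bar 7: v0=B3 v1=G4 downbeat m6
bar 8: v0=A3 v1=A4 downbeat P8
  -> R7 @ bar 6 tick 0 v(1,): B3->F3 leap 6st
  -> R7 @ bar 6 tick 2 v(1,): F3->B3 leap 6st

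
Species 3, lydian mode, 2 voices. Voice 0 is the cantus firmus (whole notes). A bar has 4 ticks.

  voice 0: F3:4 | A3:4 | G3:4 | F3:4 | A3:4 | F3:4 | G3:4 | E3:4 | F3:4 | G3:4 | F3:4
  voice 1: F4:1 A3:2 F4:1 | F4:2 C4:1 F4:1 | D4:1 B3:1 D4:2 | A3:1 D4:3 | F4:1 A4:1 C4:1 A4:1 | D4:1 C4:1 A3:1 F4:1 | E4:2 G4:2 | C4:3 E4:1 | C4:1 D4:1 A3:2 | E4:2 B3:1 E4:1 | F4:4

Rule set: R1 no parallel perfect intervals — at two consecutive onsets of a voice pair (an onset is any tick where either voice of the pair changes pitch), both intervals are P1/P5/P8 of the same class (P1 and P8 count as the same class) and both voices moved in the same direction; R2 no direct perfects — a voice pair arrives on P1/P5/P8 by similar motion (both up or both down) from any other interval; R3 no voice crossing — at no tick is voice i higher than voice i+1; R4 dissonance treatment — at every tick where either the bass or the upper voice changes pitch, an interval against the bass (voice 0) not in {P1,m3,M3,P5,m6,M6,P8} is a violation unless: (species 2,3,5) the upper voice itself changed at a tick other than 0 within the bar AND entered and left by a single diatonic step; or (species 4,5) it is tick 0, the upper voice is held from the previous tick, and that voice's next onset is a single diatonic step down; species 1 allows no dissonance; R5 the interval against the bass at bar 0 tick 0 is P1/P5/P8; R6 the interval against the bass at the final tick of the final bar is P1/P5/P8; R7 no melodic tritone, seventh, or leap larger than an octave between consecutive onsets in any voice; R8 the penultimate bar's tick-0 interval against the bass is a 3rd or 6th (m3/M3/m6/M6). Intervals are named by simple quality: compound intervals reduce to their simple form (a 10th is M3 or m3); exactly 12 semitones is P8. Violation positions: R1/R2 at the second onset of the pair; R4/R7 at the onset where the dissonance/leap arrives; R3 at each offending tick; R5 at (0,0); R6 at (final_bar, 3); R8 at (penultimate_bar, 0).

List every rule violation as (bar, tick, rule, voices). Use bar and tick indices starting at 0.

(2, 0, R2, (0, 1))

bar 0: v0=F3 v1=F4 downbeat P8
bar 1: v0=A3 v1=F4 downbeat m6
bar 2: v0=G3 v1=D4 downbeat P5
bar 3: v0=F3 v1=A3 downbeat M3
bar 4: v0=A3 v1=F4 downbeat m6
bar 5: v0=F3 v1=D4 downbeat M6
bar 6: v0=G3 v1=E4 downbeat M6
bar 7: v0=E3 v1=C4 downbeat m6
bar 8: v0=F3 v1=C4 downbeat P5
bar 9: v0=G3 v1=E4 downbeat M6
bar 10: v0=F3 v1=F4 downbeat P8
  -> R2 @ bar 2 tick 0 v(0, 1): A3/F4 m6 -> G3/D4 P5 similar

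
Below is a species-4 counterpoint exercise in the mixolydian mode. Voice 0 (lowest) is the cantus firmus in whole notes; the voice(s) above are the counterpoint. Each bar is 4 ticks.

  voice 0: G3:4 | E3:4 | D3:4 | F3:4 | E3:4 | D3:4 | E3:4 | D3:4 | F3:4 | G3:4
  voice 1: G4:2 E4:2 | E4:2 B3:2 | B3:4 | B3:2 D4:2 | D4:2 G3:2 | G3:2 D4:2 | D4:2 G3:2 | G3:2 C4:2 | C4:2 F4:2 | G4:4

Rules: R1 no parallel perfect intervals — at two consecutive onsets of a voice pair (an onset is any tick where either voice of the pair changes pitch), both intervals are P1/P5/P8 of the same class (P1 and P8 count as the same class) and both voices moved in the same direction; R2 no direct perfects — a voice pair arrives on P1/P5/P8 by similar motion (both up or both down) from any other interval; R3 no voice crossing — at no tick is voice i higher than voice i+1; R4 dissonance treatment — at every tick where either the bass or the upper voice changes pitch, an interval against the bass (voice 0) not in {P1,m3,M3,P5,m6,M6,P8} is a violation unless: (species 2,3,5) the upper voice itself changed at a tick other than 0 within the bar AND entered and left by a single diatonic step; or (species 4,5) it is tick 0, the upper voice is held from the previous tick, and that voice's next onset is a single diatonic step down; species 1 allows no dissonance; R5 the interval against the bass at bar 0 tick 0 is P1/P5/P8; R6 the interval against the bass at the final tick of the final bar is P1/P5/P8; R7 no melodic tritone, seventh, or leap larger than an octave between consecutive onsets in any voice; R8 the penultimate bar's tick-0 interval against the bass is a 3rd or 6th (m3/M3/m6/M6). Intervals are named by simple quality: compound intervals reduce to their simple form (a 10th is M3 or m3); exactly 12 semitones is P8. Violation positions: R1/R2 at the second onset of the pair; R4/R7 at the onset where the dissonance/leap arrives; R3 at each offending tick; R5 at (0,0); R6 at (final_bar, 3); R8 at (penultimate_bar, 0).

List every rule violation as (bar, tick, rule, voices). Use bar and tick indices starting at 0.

bar 0: v0=G3 v1=G4 downbeat P8
bar 1: v0=E3 v1=E4 downbeat P8
bar 2: v0=D3 v1=B3 downbeat M6
bar 3: v0=F3 v1=B3 downbeat TT
bar 4: v0=E3 v1=D4 downbeat m7
bar 5: v0=D3 v1=G3 downbeat P4
bar 6: v0=E3 v1=D4 downbeat m7
bar 7: v0=D3 v1=G3 downbeat P4
bar 8: v0=F3 v1=C4 downbeat P5
bar 9: v0=G3 v1=G4 downbeat P8
  -> R4 @ bar 3 tick 0 v(0, 1): F3/B3 TT untreated
  -> R4 @ bar 4 tick 0 v(0, 1): E3/D4 m7 untreated
  -> R4 @ bar 5 tick 0 v(0, 1): D3/G3 P4 untreated
  -> R4 @ bar 6 tick 0 v(0, 1): E3/D4 m7 untreated
  -> R4 @ bar 7 tick 0 v(0, 1): D3/G3 P4 untreated
  -> R4 @ bar 7 tick 2 v(0, 1): D3/C4 m7 untreated
  -> R8 @ bar 8 tick 0 v(0, 1): penult P5 not 3rd/6th
  -> R1 @ bar 9 tick 0 v(0, 1): F3/F4 P8 -> G3/G4 P8 similar

(3, 0, R4, (0, 1))
(4, 0, R4, (0, 1))
(5, 0, R4, (0, 1))
(6, 0, R4, (0, 1))
(7, 0, R4, (0, 1))
(7, 2, R4, (0, 1))
(8, 0, R8, (0, 1))
(9, 0, R1, (0, 1))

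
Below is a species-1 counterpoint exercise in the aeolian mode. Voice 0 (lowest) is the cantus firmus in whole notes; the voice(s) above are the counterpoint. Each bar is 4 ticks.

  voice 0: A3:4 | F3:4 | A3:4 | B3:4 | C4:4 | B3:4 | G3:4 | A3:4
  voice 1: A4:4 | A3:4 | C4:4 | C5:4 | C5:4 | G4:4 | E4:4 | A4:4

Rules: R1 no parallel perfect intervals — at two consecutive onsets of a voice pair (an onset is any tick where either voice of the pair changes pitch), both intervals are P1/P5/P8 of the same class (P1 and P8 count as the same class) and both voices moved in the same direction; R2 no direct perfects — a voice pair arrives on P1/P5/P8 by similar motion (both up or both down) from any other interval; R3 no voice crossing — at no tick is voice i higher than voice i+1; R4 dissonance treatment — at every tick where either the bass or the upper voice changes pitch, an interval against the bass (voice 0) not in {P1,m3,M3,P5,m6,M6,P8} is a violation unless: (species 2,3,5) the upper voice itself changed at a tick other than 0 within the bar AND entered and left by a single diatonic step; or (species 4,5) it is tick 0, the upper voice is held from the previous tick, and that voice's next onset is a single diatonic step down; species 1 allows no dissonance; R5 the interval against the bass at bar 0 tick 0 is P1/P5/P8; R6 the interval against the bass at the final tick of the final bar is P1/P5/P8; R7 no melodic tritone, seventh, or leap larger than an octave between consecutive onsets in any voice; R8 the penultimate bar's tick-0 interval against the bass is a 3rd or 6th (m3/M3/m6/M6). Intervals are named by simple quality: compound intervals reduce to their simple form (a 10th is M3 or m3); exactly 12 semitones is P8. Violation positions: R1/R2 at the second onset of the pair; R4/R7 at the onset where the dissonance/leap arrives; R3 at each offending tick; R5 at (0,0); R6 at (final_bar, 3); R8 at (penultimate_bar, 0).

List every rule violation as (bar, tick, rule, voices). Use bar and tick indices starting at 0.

bar 0: v0=A3 v1=A4 downbeat P8
bar 1: v0=F3 v1=A3 downbeat M3
bar 2: v0=A3 v1=C4 downbeat m3
bar 3: v0=B3 v1=C5 downbeat m2
bar 4: v0=C4 v1=C5 downbeat P8
bar 5: v0=B3 v1=G4 downbeat m6
bar 6: v0=G3 v1=E4 downbeat M6
bar 7: v0=A3 v1=A4 downbeat P8
  -> R4 @ bar 3 tick 0 v(0, 1): B3/C5 m2 untreated
  -> R2 @ bar 7 tick 0 v(0, 1): G3/E4 M6 -> A3/A4 P8 similar

(3, 0, R4, (0, 1))
(7, 0, R2, (0, 1))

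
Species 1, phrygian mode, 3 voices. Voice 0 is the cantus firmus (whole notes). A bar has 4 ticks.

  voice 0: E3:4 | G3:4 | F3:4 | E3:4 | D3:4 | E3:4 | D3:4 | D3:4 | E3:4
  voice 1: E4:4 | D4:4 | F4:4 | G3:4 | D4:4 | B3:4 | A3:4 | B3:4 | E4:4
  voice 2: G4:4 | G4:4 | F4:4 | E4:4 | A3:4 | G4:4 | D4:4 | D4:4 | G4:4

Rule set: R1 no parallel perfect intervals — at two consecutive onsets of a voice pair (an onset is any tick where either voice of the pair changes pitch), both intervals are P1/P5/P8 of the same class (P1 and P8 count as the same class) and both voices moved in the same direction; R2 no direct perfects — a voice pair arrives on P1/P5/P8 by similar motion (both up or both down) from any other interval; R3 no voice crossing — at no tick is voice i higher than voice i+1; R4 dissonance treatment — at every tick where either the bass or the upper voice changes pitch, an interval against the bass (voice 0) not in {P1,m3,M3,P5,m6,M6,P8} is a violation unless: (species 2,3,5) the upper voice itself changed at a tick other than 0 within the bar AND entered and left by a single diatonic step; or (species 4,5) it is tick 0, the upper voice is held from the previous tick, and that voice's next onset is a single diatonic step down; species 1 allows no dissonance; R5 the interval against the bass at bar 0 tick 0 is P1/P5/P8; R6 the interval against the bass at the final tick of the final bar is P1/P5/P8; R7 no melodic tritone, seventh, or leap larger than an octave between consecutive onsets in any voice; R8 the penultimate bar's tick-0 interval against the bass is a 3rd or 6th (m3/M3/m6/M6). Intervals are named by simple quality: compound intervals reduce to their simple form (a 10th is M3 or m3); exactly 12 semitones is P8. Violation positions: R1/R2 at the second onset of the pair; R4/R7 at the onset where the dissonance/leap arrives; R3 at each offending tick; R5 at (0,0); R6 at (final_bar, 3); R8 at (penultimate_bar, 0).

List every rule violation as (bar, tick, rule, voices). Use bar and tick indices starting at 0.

bar 0: v0=E3 v1=E4 v2=G4 downbeat m3
bar 1: v0=G3 v1=D4 v2=G4 downbeat P8
bar 2: v0=F3 v1=F4 v2=F4 downbeat P8
bar 3: v0=E3 v1=G3 v2=E4 downbeat P8
bar 4: v0=D3 v1=D4 v2=A3 downbeat P5
bar 5: v0=E3 v1=B3 v2=G4 downbeat m3
bar 6: v0=D3 v1=A3 v2=D4 downbeat P8
bar 7: v0=D3 v1=B3 v2=D4 downbeat P8
bar 8: v0=E3 v1=E4 v2=G4 downbeat m3
  -> R5 @ bar 0 tick 0 v(0, 2): opens on m3
  -> R1 @ bar 2 tick 0 v(0, 2): G3/G4 P8 -> F3/F4 P8 similar
  -> R1 @ bar 3 tick 0 v(0, 2): F3/F4 P8 -> E3/E4 P8 similar
  -> R7 @ bar 3 tick 0 v(1,): F4->G3 leap 10st
  -> R2 @ bar 4 tick 0 v(0, 2): E3/E4 P8 -> D3/A3 P5 similar
  -> R3 @ bar 4 tick 0 v(1, 2): D4 above A3
  -> R3 @ bar 4 tick 1 v(1, 2): D4 above A3
  -> R3 @ bar 4 tick 2 v(1, 2): D4 above A3
  -> R3 @ bar 4 tick 3 v(1, 2): D4 above A3
  -> R7 @ bar 5 tick 0 v(2,): A3->G4 leap 10st
  -> R1 @ bar 6 tick 0 v(0, 1): E3/B3 P5 -> D3/A3 P5 similar
  -> R2 @ bar 6 tick 0 v(0, 2): E3/G4 m3 -> D3/D4 P8 similar
  -> R8 @ bar 7 tick 0 v(0, 2): penult P8 not 3rd/6th
  -> R2 @ bar 8 tick 0 v(0, 1): D3/B3 M6 -> E3/E4 P8 similar
  -> R6 @ bar 8 tick 3 v(0, 2): closes on m3

(0, 0, R5, (0, 2))
(2, 0, R1, (0, 2))
(3, 0, R1, (0, 2))
(3, 0, R7, (1,))
(4, 0, R2, (0, 2))
(4, 0, R3, (1, 2))
(4, 1, R3, (1, 2))
(4, 2, R3, (1, 2))
(4, 3, R3, (1, 2))
(5, 0, R7, (2,))
(6, 0, R1, (0, 1))
(6, 0, R2, (0, 2))
(7, 0, R8, (0, 2))
(8, 0, R2, (0, 1))
(8, 3, R6, (0, 2))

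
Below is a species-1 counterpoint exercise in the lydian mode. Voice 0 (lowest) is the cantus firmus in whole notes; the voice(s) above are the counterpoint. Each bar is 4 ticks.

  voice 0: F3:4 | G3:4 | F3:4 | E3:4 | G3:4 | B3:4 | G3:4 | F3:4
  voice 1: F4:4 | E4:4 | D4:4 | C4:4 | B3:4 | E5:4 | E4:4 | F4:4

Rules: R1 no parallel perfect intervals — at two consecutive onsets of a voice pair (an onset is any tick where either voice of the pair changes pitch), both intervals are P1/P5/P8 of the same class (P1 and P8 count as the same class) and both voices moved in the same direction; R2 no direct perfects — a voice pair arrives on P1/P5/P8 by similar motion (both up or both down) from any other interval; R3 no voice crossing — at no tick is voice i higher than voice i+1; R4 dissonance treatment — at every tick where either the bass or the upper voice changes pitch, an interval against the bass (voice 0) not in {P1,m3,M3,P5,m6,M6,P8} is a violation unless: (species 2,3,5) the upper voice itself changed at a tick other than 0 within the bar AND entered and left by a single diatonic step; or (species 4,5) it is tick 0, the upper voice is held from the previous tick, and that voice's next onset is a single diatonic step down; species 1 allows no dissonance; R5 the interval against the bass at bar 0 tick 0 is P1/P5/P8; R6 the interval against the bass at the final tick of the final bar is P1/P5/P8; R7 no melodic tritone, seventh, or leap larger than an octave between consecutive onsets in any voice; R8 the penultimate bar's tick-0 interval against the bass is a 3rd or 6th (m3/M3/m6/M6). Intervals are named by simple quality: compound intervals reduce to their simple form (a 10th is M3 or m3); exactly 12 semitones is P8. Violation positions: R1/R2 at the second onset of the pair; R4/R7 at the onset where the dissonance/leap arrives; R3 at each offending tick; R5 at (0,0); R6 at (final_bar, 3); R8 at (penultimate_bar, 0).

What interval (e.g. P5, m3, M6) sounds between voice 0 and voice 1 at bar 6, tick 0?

M6

voice 0=G3 voice 1=E4 -> M6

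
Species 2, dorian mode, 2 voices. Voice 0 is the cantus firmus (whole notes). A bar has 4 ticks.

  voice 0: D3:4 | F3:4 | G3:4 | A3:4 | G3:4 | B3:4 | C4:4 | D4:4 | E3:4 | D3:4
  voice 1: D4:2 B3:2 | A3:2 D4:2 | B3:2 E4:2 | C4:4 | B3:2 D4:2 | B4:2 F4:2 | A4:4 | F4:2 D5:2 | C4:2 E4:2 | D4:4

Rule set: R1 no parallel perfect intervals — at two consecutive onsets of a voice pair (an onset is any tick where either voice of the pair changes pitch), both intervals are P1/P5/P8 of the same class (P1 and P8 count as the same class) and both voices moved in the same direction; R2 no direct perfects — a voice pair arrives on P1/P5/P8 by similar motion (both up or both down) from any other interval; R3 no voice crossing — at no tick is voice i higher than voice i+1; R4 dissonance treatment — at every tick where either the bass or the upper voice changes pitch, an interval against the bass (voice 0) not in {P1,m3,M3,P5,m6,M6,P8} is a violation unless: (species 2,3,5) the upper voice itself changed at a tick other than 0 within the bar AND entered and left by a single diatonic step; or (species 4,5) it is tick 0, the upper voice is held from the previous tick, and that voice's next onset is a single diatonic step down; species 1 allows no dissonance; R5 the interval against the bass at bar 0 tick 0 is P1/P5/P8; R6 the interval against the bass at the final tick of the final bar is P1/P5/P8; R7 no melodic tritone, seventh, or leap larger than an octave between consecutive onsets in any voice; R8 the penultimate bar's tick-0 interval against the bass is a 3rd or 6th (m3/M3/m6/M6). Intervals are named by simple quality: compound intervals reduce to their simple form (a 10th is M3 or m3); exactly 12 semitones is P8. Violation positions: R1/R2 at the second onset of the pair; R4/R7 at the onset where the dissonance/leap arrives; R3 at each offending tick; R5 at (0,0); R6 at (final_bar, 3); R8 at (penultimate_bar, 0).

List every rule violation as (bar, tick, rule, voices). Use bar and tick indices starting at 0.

(5, 0, R2, (0, 1))
(5, 2, R4, (0, 1))
(5, 2, R7, (1,))
(8, 0, R7, (0,))
(8, 0, R7, (1,))
(9, 0, R1, (0, 1))

bar 0: v0=D3 v1=D4 downbeat P8
bar 1: v0=F3 v1=A3 downbeat M3
bar 2: v0=G3 v1=B3 downbeat M3
bar 3: v0=A3 v1=C4 downbeat m3
bar 4: v0=G3 v1=B3 downbeat M3
bar 5: v0=B3 v1=B4 downbeat P8
bar 6: v0=C4 v1=A4 downbeat M6
bar 7: v0=D4 v1=F4 downbeat m3
bar 8: v0=E3 v1=C4 downbeat m6
bar 9: v0=D3 v1=D4 downbeat P8
  -> R2 @ bar 5 tick 0 v(0, 1): G3/D4 P5 -> B3/B4 P8 similar
  -> R4 @ bar 5 tick 2 v(0, 1): B3/F4 TT untreated
  -> R7 @ bar 5 tick 2 v(1,): B4->F4 leap 6st
  -> R7 @ bar 8 tick 0 v(0,): D4->E3 leap 10st
  -> R7 @ bar 8 tick 0 v(1,): D5->C4 leap 14st
  -> R1 @ bar 9 tick 0 v(0, 1): E3/E4 P8 -> D3/D4 P8 similar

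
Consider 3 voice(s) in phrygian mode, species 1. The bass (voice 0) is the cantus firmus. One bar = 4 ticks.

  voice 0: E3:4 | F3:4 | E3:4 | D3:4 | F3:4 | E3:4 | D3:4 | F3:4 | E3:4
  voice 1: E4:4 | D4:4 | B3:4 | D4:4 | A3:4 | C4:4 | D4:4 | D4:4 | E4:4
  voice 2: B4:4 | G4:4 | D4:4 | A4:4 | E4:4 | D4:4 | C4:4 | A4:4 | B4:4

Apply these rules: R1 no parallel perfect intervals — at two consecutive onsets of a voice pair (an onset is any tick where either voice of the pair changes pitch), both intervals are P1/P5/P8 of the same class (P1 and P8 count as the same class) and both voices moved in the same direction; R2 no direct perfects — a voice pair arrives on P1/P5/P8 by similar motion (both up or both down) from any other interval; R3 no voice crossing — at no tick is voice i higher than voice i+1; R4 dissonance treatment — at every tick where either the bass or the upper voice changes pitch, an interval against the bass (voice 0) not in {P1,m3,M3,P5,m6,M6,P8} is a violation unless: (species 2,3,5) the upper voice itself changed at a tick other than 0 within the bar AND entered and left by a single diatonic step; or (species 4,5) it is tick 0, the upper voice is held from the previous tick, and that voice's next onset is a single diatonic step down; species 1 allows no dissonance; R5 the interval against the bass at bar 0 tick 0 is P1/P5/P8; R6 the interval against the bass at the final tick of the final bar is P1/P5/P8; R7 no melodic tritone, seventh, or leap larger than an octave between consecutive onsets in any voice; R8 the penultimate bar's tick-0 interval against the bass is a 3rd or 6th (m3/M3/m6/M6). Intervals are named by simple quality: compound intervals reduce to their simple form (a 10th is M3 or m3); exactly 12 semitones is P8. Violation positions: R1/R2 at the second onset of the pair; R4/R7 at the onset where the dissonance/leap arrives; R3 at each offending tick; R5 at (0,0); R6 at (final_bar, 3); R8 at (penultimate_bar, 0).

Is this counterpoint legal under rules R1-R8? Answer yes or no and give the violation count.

bar 0: v0=E3 v1=E4 v2=B4 (P5)
bar 1: v0=F3 v1=D4 v2=G4 (M2)
bar 2: v0=E3 v1=B3 v2=D4 (m7)
bar 3: v0=D3 v1=D4 v2=A4 (P5)
bar 4: v0=F3 v1=A3 v2=E4 (M7)
bar 5: v0=E3 v1=C4 v2=D4 (m7)
bar 6: v0=D3 v1=D4 v2=C4 (m7)
bar 7: v0=F3 v1=D4 v2=A4 (M3)
bar 8: v0=E3 v1=E4 v2=B4 (P5)
  R4 @ bar1.0: F3/G4 M2 untreated
  R2 @ bar2.0: F3/D4 M6 -> E3/B3 P5 similar
  R4 @ bar2.0: E3/D4 m7 untreated
  R2 @ bar3.0: B3/D4 m3 -> D4/A4 P5 similar
  R1 @ bar4.0: D4/A4 P5 -> A3/E4 P5 similar
  R4 @ bar4.0: F3/E4 M7 untreated
  R4 @ bar5.0: E3/D4 m7 untreated
  R3 @ bar6.0: D4 above C4
  R4 @ bar6.0: D3/C4 m7 untreated
  R3 @ bar6.1: D4 above C4
  R3 @ bar6.2: D4 above C4
  R3 @ bar6.3: D4 above C4
  R1 @ bar8.0: D4/A4 P5 -> E4/B4 P5 similar

No (13 violations)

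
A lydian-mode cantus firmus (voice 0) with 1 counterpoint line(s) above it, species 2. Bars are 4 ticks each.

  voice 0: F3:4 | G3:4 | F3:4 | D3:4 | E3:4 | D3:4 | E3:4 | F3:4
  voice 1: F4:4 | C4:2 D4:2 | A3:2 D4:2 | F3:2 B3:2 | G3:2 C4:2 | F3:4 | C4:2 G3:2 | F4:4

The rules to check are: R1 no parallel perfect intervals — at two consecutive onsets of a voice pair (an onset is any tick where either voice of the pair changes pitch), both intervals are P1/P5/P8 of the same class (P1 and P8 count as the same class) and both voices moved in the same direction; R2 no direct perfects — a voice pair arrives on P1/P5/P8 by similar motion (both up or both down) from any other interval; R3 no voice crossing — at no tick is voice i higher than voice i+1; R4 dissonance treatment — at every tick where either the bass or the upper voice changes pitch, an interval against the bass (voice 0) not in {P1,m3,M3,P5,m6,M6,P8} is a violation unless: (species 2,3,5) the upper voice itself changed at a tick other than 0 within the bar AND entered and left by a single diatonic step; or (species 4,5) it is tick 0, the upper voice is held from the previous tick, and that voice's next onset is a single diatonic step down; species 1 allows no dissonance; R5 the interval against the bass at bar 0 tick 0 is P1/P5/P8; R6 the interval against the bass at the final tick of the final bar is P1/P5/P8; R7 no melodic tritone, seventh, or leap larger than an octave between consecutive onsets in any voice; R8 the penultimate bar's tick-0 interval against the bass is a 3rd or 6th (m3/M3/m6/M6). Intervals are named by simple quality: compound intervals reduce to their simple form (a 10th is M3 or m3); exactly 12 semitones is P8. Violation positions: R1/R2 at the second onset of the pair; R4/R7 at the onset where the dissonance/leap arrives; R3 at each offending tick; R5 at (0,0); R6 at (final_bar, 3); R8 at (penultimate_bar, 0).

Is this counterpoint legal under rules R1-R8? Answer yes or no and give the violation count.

No (4 violations)

bar 0: v0=F3 v1=F4 (P8)
bar 1: v0=G3 v1=C4 (P4)
bar 2: v0=F3 v1=A3 (M3)
bar 3: v0=D3 v1=F3 (m3)
bar 4: v0=E3 v1=G3 (m3)
bar 5: v0=D3 v1=F3 (m3)
bar 6: v0=E3 v1=C4 (m6)
bar 7: v0=F3 v1=F4 (P8)
  R4 @ bar1.0: G3/C4 P4 untreated
  R7 @ bar3.2: F3->B3 leap 6st
  R2 @ bar7.0: E3/G3 m3 -> F3/F4 P8 similar
  R7 @ bar7.0: G3->F4 leap 10st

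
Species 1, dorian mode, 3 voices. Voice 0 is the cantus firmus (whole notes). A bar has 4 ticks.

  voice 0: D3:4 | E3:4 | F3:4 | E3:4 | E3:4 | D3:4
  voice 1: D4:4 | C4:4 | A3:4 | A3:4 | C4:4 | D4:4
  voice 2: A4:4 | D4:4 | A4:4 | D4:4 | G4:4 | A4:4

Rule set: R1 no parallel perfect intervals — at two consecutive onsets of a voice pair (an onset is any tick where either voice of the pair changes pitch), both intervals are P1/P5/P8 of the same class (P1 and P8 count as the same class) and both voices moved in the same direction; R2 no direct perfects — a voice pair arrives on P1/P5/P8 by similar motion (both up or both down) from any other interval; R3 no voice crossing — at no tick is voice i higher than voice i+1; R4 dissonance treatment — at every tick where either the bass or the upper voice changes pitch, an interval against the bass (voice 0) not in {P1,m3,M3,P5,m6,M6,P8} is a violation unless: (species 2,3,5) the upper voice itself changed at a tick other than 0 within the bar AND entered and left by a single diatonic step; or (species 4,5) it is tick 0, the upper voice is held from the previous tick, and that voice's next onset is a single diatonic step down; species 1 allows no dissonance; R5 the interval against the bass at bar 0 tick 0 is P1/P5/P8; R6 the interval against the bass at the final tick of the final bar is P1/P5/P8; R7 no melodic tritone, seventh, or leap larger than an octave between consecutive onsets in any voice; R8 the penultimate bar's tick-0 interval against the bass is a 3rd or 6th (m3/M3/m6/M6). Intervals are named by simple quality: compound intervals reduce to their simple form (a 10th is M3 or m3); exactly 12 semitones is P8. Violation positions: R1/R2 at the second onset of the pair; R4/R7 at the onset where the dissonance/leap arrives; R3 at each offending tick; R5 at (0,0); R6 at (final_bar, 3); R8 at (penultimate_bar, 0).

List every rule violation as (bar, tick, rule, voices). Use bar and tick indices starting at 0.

(1, 0, R4, (0, 2))
(3, 0, R4, (0, 1))
(3, 0, R4, (0, 2))
(4, 0, R2, (1, 2))
(5, 0, R1, (1, 2))

bar 0: v0=D3 v1=D4 v2=A4 downbeat P5
bar 1: v0=E3 v1=C4 v2=D4 downbeat m7
bar 2: v0=F3 v1=A3 v2=A4 downbeat M3
bar 3: v0=E3 v1=A3 v2=D4 downbeat m7
bar 4: v0=E3 v1=C4 v2=G4 downbeat m3
bar 5: v0=D3 v1=D4 v2=A4 downbeat P5
  -> R4 @ bar 1 tick 0 v(0, 2): E3/D4 m7 untreated
  -> R4 @ bar 3 tick 0 v(0, 1): E3/A3 P4 untreated
  -> R4 @ bar 3 tick 0 v(0, 2): E3/D4 m7 untreated
  -> R2 @ bar 4 tick 0 v(1, 2): A3/D4 P4 -> C4/G4 P5 similar
  -> R1 @ bar 5 tick 0 v(1, 2): C4/G4 P5 -> D4/A4 P5 similar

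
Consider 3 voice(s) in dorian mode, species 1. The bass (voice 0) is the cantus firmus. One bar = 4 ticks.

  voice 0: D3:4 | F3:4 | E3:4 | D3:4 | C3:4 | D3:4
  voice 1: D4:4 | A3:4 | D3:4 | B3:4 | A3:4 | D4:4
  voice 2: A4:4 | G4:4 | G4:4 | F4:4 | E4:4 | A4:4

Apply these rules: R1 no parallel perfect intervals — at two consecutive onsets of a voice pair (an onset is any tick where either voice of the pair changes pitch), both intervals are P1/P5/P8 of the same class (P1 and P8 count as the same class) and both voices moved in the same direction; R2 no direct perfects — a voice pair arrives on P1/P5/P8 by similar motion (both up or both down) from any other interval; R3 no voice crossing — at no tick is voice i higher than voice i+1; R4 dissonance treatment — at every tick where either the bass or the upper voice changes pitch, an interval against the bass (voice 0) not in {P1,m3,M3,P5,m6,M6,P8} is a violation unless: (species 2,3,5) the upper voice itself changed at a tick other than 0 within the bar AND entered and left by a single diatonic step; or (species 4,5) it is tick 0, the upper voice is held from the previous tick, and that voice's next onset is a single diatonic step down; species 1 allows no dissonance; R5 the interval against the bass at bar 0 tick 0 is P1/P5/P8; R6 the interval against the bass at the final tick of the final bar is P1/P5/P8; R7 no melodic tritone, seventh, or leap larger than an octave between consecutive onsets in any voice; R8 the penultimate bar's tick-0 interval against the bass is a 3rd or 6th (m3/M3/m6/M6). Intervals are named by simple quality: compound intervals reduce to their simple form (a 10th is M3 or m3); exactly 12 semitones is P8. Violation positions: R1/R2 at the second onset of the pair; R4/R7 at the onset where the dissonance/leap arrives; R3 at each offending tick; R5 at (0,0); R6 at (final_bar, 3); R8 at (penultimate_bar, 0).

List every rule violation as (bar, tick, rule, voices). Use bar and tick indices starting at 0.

bar 0: v0=D3 v1=D4 v2=A4 downbeat P5
bar 1: v0=F3 v1=A3 v2=G4 downbeat M2
bar 2: v0=E3 v1=D3 v2=G4 downbeat m3
bar 3: v0=D3 v1=B3 v2=F4 downbeat m3
bar 4: v0=C3 v1=A3 v2=E4 downbeat M3
bar 5: v0=D3 v1=D4 v2=A4 downbeat P5
  -> R4 @ bar 1 tick 0 v(0, 2): F3/G4 M2 untreated
  -> R3 @ bar 2 tick 0 v(0, 1): E3 above D3
  -> R4 @ bar 2 tick 0 v(0, 1): E3/D3 M2 untreated
  -> R3 @ bar 2 tick 1 v(0, 1): E3 above D3
  -> R3 @ bar 2 tick 2 v(0, 1): E3 above D3
  -> R3 @ bar 2 tick 3 v(0, 1): E3 above D3
  -> R2 @ bar 4 tick 0 v(1, 2): B3/F4 TT -> A3/E4 P5 similar
  -> R1 @ bar 5 tick 0 v(1, 2): A3/E4 P5 -> D4/A4 P5 similar
  -> R2 @ bar 5 tick 0 v(0, 1): C3/A3 M6 -> D3/D4 P8 similar
  -> R2 @ bar 5 tick 0 v(0, 2): C3/E4 M3 -> D3/A4 P5 similar

(1, 0, R4, (0, 2))
(2, 0, R3, (0, 1))
(2, 0, R4, (0, 1))
(2, 1, R3, (0, 1))
(2, 2, R3, (0, 1))
(2, 3, R3, (0, 1))
(4, 0, R2, (1, 2))
(5, 0, R1, (1, 2))
(5, 0, R2, (0, 1))
(5, 0, R2, (0, 2))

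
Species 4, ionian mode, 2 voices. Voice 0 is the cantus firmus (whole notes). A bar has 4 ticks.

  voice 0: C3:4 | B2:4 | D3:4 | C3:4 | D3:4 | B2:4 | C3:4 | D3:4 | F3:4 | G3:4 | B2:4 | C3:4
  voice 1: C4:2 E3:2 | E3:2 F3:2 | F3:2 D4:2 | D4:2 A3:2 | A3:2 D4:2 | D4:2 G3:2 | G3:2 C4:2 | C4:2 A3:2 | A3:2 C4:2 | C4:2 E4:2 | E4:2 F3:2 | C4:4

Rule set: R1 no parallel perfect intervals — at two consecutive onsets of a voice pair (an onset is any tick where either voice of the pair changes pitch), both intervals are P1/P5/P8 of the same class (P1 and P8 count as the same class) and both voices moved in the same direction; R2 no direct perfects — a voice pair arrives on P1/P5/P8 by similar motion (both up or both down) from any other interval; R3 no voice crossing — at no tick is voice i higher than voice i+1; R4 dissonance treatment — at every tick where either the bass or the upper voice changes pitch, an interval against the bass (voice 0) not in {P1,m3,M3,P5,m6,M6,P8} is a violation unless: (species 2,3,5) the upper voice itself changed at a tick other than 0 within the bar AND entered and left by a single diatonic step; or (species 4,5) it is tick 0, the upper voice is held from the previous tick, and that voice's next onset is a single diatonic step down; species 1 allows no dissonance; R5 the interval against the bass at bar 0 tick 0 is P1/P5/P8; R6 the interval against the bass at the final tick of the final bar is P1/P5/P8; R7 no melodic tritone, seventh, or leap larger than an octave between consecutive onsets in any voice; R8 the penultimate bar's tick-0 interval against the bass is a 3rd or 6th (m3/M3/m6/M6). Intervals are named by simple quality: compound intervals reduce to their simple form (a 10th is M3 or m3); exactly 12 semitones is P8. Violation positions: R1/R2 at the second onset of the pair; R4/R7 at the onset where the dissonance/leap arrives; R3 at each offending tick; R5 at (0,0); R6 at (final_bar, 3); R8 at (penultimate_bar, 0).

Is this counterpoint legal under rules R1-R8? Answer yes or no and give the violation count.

No (10 violations)

bar 0: v0=C3 v1=C4 (P8)
bar 1: v0=B2 v1=E3 (P4)
bar 2: v0=D3 v1=F3 (m3)
bar 3: v0=C3 v1=D4 (M2)
bar 4: v0=D3 v1=A3 (P5)
bar 5: v0=B2 v1=D4 (m3)
bar 6: v0=C3 v1=G3 (P5)
bar 7: v0=D3 v1=C4 (m7)
bar 8: v0=F3 v1=A3 (M3)
bar 9: v0=G3 v1=C4 (P4)
bar 10: v0=B2 v1=E4 (P4)
bar 11: v0=C3 v1=C4 (P8)
  R4 @ bar1.0: B2/E3 P4 untreated
  R4 @ bar1.2: B2/F3 TT untreated
  R4 @ bar3.0: C3/D4 M2 untreated
  R4 @ bar7.0: D3/C4 m7 untreated
  R4 @ bar9.0: G3/C4 P4 untreated
  R4 @ bar10.0: B2/E4 P4 untreated
  R8 @ bar10.0: penult P4 not 3rd/6th
  R4 @ bar10.2: B2/F3 TT untreated
  R7 @ bar10.2: E4->F3 leap 11st
  R2 @ bar11.0: B2/F3 TT -> C3/C4 P8 similar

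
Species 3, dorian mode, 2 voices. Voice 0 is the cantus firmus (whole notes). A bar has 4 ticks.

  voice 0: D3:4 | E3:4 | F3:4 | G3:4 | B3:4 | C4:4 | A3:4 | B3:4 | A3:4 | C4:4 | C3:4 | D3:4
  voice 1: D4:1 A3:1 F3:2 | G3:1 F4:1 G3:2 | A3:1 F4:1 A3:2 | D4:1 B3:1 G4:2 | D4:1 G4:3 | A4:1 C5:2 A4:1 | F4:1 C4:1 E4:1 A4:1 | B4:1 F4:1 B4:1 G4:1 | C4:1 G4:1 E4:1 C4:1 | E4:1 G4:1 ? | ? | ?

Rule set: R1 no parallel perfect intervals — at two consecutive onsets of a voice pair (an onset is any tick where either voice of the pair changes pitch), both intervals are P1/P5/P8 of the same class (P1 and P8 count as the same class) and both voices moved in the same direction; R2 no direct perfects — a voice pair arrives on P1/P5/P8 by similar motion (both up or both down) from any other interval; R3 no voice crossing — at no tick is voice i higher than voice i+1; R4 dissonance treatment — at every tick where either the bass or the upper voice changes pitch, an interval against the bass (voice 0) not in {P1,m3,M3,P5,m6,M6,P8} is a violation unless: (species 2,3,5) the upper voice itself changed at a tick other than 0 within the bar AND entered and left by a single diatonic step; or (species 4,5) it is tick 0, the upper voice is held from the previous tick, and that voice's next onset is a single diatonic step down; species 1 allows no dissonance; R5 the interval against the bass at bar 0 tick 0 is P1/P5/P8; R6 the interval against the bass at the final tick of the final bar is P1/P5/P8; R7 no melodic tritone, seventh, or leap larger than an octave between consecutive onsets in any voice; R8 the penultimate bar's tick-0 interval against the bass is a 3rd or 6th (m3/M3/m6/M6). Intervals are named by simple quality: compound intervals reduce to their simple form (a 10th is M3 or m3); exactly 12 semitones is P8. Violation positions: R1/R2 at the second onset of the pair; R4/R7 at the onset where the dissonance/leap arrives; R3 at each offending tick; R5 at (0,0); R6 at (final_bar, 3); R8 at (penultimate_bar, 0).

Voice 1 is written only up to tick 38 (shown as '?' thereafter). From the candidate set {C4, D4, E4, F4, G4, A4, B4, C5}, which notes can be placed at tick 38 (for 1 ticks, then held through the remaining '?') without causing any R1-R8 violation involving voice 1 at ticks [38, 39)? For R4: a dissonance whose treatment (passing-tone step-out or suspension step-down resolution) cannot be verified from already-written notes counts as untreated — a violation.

C4: legal
D4: violates R4
E4: legal
F4: violates R4
G4: legal
A4: legal
B4: violates R4
C5: legal

{A4, C4, C5, E4, G4}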